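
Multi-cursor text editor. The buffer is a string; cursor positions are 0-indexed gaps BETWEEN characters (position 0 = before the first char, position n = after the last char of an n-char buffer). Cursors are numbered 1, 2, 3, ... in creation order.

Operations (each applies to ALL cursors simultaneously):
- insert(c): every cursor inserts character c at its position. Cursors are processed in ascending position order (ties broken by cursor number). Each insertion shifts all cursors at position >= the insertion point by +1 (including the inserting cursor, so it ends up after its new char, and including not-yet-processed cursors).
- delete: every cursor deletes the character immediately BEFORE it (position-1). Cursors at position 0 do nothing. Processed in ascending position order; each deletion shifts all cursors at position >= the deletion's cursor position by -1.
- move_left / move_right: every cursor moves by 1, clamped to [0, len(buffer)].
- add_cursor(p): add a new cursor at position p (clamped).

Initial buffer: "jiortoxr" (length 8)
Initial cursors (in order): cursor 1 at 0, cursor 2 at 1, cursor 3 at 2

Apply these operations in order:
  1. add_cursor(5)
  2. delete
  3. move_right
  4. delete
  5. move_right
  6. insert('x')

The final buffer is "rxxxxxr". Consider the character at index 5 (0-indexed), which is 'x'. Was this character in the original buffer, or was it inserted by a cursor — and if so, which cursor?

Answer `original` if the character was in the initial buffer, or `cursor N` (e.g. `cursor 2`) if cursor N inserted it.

Answer: cursor 4

Derivation:
After op 1 (add_cursor(5)): buffer="jiortoxr" (len 8), cursors c1@0 c2@1 c3@2 c4@5, authorship ........
After op 2 (delete): buffer="oroxr" (len 5), cursors c1@0 c2@0 c3@0 c4@2, authorship .....
After op 3 (move_right): buffer="oroxr" (len 5), cursors c1@1 c2@1 c3@1 c4@3, authorship .....
After op 4 (delete): buffer="rxr" (len 3), cursors c1@0 c2@0 c3@0 c4@1, authorship ...
After op 5 (move_right): buffer="rxr" (len 3), cursors c1@1 c2@1 c3@1 c4@2, authorship ...
After op 6 (insert('x')): buffer="rxxxxxr" (len 7), cursors c1@4 c2@4 c3@4 c4@6, authorship .123.4.
Authorship (.=original, N=cursor N): . 1 2 3 . 4 .
Index 5: author = 4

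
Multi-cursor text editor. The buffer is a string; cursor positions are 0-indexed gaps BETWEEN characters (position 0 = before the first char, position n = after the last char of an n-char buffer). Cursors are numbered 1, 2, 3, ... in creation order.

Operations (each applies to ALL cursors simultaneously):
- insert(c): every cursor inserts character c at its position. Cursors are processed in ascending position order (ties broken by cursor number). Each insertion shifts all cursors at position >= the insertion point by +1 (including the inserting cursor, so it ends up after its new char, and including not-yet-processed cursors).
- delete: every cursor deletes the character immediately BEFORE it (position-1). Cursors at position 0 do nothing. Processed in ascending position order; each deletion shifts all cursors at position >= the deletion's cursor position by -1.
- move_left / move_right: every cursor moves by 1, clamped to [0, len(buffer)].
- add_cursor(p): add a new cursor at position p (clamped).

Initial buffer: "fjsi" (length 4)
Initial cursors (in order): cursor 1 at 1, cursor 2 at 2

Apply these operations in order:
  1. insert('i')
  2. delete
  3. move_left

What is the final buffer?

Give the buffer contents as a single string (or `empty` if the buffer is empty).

After op 1 (insert('i')): buffer="fijisi" (len 6), cursors c1@2 c2@4, authorship .1.2..
After op 2 (delete): buffer="fjsi" (len 4), cursors c1@1 c2@2, authorship ....
After op 3 (move_left): buffer="fjsi" (len 4), cursors c1@0 c2@1, authorship ....

Answer: fjsi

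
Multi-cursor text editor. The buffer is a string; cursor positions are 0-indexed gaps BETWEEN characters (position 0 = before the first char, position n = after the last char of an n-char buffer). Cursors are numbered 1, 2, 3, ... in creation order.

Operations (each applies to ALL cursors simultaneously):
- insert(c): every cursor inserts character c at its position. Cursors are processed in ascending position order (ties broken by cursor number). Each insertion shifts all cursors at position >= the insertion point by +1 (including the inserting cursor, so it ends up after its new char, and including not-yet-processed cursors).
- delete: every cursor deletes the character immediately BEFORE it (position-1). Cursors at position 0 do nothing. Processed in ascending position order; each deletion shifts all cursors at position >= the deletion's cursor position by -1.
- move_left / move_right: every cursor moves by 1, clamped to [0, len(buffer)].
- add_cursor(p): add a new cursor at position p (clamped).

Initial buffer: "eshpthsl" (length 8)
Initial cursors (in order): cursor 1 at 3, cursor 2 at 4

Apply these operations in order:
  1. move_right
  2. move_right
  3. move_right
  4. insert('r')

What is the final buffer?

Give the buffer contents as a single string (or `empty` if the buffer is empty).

After op 1 (move_right): buffer="eshpthsl" (len 8), cursors c1@4 c2@5, authorship ........
After op 2 (move_right): buffer="eshpthsl" (len 8), cursors c1@5 c2@6, authorship ........
After op 3 (move_right): buffer="eshpthsl" (len 8), cursors c1@6 c2@7, authorship ........
After op 4 (insert('r')): buffer="eshpthrsrl" (len 10), cursors c1@7 c2@9, authorship ......1.2.

Answer: eshpthrsrl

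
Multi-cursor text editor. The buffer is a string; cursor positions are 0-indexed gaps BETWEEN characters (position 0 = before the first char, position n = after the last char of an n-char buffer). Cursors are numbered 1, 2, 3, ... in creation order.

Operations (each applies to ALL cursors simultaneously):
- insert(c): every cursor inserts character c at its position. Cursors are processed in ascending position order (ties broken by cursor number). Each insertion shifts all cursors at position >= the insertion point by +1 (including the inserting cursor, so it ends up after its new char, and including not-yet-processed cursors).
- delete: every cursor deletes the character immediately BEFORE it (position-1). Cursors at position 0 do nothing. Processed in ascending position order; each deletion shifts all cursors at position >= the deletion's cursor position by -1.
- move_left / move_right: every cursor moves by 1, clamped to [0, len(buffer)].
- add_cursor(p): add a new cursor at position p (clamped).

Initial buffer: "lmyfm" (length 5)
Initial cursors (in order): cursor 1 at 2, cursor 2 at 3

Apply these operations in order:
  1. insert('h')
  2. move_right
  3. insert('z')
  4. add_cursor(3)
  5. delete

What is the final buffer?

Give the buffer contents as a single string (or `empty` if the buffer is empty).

After op 1 (insert('h')): buffer="lmhyhfm" (len 7), cursors c1@3 c2@5, authorship ..1.2..
After op 2 (move_right): buffer="lmhyhfm" (len 7), cursors c1@4 c2@6, authorship ..1.2..
After op 3 (insert('z')): buffer="lmhyzhfzm" (len 9), cursors c1@5 c2@8, authorship ..1.12.2.
After op 4 (add_cursor(3)): buffer="lmhyzhfzm" (len 9), cursors c3@3 c1@5 c2@8, authorship ..1.12.2.
After op 5 (delete): buffer="lmyhfm" (len 6), cursors c3@2 c1@3 c2@5, authorship ...2..

Answer: lmyhfm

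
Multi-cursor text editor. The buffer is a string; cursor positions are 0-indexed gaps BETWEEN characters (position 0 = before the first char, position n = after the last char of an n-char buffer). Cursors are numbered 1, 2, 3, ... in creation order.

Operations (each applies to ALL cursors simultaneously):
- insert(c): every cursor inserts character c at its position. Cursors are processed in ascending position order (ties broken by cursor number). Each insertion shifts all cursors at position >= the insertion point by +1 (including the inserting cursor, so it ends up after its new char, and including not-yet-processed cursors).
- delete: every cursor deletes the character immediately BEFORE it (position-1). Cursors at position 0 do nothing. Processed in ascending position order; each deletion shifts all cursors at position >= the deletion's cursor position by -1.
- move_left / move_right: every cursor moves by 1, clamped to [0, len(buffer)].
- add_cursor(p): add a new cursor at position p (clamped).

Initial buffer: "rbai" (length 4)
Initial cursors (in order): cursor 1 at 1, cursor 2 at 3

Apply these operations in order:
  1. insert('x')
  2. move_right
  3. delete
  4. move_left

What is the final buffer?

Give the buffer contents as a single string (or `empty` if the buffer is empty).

Answer: rxax

Derivation:
After op 1 (insert('x')): buffer="rxbaxi" (len 6), cursors c1@2 c2@5, authorship .1..2.
After op 2 (move_right): buffer="rxbaxi" (len 6), cursors c1@3 c2@6, authorship .1..2.
After op 3 (delete): buffer="rxax" (len 4), cursors c1@2 c2@4, authorship .1.2
After op 4 (move_left): buffer="rxax" (len 4), cursors c1@1 c2@3, authorship .1.2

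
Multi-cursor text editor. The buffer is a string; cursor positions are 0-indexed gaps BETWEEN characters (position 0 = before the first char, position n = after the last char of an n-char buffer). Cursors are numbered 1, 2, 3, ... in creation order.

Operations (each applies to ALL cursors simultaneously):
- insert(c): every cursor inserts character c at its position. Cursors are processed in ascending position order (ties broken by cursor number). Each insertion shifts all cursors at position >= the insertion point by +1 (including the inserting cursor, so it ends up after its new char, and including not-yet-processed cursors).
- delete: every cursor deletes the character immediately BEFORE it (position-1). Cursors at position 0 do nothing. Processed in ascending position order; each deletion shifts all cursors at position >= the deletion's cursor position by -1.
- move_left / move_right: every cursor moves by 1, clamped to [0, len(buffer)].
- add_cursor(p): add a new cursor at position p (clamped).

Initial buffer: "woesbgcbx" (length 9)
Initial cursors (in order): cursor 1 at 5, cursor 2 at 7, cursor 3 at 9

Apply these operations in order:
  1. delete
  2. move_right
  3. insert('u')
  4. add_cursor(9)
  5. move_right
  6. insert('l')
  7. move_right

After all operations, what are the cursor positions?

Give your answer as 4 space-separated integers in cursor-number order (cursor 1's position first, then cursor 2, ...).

After op 1 (delete): buffer="woesgb" (len 6), cursors c1@4 c2@5 c3@6, authorship ......
After op 2 (move_right): buffer="woesgb" (len 6), cursors c1@5 c2@6 c3@6, authorship ......
After op 3 (insert('u')): buffer="woesgubuu" (len 9), cursors c1@6 c2@9 c3@9, authorship .....1.23
After op 4 (add_cursor(9)): buffer="woesgubuu" (len 9), cursors c1@6 c2@9 c3@9 c4@9, authorship .....1.23
After op 5 (move_right): buffer="woesgubuu" (len 9), cursors c1@7 c2@9 c3@9 c4@9, authorship .....1.23
After op 6 (insert('l')): buffer="woesgubluulll" (len 13), cursors c1@8 c2@13 c3@13 c4@13, authorship .....1.123234
After op 7 (move_right): buffer="woesgubluulll" (len 13), cursors c1@9 c2@13 c3@13 c4@13, authorship .....1.123234

Answer: 9 13 13 13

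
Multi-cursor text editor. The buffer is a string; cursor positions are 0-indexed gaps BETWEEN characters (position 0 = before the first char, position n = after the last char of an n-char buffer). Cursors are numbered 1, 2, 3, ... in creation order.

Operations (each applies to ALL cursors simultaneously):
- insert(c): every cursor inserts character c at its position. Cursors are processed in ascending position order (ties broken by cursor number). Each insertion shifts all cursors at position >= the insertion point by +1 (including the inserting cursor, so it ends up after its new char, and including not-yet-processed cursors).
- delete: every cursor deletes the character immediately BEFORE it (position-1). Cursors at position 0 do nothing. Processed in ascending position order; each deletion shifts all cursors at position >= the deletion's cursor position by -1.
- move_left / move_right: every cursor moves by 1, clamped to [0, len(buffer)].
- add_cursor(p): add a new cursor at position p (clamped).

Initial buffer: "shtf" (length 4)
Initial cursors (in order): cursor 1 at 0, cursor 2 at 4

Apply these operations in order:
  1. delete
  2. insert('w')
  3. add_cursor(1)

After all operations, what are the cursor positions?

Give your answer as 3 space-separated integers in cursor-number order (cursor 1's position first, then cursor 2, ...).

After op 1 (delete): buffer="sht" (len 3), cursors c1@0 c2@3, authorship ...
After op 2 (insert('w')): buffer="wshtw" (len 5), cursors c1@1 c2@5, authorship 1...2
After op 3 (add_cursor(1)): buffer="wshtw" (len 5), cursors c1@1 c3@1 c2@5, authorship 1...2

Answer: 1 5 1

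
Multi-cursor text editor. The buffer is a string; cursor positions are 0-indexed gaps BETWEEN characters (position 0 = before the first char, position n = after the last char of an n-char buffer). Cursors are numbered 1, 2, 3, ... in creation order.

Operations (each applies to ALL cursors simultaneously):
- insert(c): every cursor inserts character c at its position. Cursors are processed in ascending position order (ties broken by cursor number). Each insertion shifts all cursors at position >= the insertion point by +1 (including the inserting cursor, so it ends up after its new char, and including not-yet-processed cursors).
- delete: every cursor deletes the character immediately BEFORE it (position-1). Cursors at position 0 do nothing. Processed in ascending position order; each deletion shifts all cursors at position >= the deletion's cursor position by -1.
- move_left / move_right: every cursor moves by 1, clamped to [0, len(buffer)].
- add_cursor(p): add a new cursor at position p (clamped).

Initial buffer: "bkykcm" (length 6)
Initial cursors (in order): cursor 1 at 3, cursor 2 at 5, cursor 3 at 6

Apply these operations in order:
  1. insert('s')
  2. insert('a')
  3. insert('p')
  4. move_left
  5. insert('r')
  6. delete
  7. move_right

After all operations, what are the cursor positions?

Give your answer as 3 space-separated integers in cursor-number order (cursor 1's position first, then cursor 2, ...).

After op 1 (insert('s')): buffer="bkyskcsms" (len 9), cursors c1@4 c2@7 c3@9, authorship ...1..2.3
After op 2 (insert('a')): buffer="bkysakcsamsa" (len 12), cursors c1@5 c2@9 c3@12, authorship ...11..22.33
After op 3 (insert('p')): buffer="bkysapkcsapmsap" (len 15), cursors c1@6 c2@11 c3@15, authorship ...111..222.333
After op 4 (move_left): buffer="bkysapkcsapmsap" (len 15), cursors c1@5 c2@10 c3@14, authorship ...111..222.333
After op 5 (insert('r')): buffer="bkysarpkcsarpmsarp" (len 18), cursors c1@6 c2@12 c3@17, authorship ...1111..2222.3333
After op 6 (delete): buffer="bkysapkcsapmsap" (len 15), cursors c1@5 c2@10 c3@14, authorship ...111..222.333
After op 7 (move_right): buffer="bkysapkcsapmsap" (len 15), cursors c1@6 c2@11 c3@15, authorship ...111..222.333

Answer: 6 11 15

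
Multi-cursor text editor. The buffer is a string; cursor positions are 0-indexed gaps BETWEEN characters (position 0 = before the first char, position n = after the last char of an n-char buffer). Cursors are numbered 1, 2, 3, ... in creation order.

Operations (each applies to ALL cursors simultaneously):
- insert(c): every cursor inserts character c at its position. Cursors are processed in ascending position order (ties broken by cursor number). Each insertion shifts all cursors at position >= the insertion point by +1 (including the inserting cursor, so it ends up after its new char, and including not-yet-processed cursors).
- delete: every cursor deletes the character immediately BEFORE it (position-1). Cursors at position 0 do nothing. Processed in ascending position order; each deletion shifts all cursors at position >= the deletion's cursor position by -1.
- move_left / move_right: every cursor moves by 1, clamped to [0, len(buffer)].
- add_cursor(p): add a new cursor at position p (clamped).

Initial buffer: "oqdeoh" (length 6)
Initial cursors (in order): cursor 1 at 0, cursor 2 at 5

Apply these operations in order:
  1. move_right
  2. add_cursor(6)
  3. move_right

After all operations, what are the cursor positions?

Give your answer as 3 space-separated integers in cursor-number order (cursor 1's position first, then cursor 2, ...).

After op 1 (move_right): buffer="oqdeoh" (len 6), cursors c1@1 c2@6, authorship ......
After op 2 (add_cursor(6)): buffer="oqdeoh" (len 6), cursors c1@1 c2@6 c3@6, authorship ......
After op 3 (move_right): buffer="oqdeoh" (len 6), cursors c1@2 c2@6 c3@6, authorship ......

Answer: 2 6 6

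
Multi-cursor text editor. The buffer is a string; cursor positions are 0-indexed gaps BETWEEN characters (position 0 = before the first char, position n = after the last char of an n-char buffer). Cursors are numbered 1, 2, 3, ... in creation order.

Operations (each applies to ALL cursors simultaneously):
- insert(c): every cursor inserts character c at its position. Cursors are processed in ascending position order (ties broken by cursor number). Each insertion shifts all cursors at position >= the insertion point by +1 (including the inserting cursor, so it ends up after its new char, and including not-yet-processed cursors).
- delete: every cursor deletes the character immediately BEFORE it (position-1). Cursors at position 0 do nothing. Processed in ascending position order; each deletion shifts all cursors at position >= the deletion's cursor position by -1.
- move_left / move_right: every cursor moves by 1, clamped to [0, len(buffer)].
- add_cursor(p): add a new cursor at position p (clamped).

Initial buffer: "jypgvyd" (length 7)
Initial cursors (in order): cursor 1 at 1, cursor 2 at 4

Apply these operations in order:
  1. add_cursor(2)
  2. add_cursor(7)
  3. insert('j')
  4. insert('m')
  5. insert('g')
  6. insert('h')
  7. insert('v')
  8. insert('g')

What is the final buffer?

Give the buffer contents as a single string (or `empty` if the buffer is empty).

Answer: jjmghvgyjmghvgpgjmghvgvydjmghvg

Derivation:
After op 1 (add_cursor(2)): buffer="jypgvyd" (len 7), cursors c1@1 c3@2 c2@4, authorship .......
After op 2 (add_cursor(7)): buffer="jypgvyd" (len 7), cursors c1@1 c3@2 c2@4 c4@7, authorship .......
After op 3 (insert('j')): buffer="jjyjpgjvydj" (len 11), cursors c1@2 c3@4 c2@7 c4@11, authorship .1.3..2...4
After op 4 (insert('m')): buffer="jjmyjmpgjmvydjm" (len 15), cursors c1@3 c3@6 c2@10 c4@15, authorship .11.33..22...44
After op 5 (insert('g')): buffer="jjmgyjmgpgjmgvydjmg" (len 19), cursors c1@4 c3@8 c2@13 c4@19, authorship .111.333..222...444
After op 6 (insert('h')): buffer="jjmghyjmghpgjmghvydjmgh" (len 23), cursors c1@5 c3@10 c2@16 c4@23, authorship .1111.3333..2222...4444
After op 7 (insert('v')): buffer="jjmghvyjmghvpgjmghvvydjmghv" (len 27), cursors c1@6 c3@12 c2@19 c4@27, authorship .11111.33333..22222...44444
After op 8 (insert('g')): buffer="jjmghvgyjmghvgpgjmghvgvydjmghvg" (len 31), cursors c1@7 c3@14 c2@22 c4@31, authorship .111111.333333..222222...444444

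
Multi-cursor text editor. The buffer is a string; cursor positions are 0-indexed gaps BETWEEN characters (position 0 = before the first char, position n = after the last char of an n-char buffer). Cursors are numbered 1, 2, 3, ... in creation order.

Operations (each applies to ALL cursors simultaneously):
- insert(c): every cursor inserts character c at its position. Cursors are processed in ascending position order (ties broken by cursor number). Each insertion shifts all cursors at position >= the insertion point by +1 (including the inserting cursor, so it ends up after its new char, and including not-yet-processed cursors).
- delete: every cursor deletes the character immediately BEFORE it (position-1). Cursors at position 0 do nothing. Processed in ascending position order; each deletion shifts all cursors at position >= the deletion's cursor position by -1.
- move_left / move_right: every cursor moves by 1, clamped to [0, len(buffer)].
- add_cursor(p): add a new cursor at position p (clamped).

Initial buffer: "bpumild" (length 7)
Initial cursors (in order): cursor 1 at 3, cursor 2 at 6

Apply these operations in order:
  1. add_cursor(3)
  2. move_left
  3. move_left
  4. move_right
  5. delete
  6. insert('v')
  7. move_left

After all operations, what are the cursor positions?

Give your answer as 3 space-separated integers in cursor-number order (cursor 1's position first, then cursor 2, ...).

Answer: 1 4 1

Derivation:
After op 1 (add_cursor(3)): buffer="bpumild" (len 7), cursors c1@3 c3@3 c2@6, authorship .......
After op 2 (move_left): buffer="bpumild" (len 7), cursors c1@2 c3@2 c2@5, authorship .......
After op 3 (move_left): buffer="bpumild" (len 7), cursors c1@1 c3@1 c2@4, authorship .......
After op 4 (move_right): buffer="bpumild" (len 7), cursors c1@2 c3@2 c2@5, authorship .......
After op 5 (delete): buffer="umld" (len 4), cursors c1@0 c3@0 c2@2, authorship ....
After op 6 (insert('v')): buffer="vvumvld" (len 7), cursors c1@2 c3@2 c2@5, authorship 13..2..
After op 7 (move_left): buffer="vvumvld" (len 7), cursors c1@1 c3@1 c2@4, authorship 13..2..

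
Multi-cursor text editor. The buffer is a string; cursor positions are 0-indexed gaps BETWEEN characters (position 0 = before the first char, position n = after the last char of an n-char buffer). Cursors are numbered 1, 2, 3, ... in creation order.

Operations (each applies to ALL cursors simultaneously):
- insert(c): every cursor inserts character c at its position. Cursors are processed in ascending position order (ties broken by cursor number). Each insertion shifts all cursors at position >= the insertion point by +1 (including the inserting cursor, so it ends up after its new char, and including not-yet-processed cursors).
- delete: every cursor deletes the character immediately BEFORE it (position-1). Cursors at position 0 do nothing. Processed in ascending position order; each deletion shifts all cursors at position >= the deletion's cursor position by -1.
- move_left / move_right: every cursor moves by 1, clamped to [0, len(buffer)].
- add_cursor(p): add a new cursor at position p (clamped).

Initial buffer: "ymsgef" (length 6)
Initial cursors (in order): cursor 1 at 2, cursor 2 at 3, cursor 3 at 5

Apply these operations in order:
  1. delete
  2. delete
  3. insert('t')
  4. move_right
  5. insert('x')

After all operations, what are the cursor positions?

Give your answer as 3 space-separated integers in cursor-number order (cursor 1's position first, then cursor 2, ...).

Answer: 7 7 7

Derivation:
After op 1 (delete): buffer="ygf" (len 3), cursors c1@1 c2@1 c3@2, authorship ...
After op 2 (delete): buffer="f" (len 1), cursors c1@0 c2@0 c3@0, authorship .
After op 3 (insert('t')): buffer="tttf" (len 4), cursors c1@3 c2@3 c3@3, authorship 123.
After op 4 (move_right): buffer="tttf" (len 4), cursors c1@4 c2@4 c3@4, authorship 123.
After op 5 (insert('x')): buffer="tttfxxx" (len 7), cursors c1@7 c2@7 c3@7, authorship 123.123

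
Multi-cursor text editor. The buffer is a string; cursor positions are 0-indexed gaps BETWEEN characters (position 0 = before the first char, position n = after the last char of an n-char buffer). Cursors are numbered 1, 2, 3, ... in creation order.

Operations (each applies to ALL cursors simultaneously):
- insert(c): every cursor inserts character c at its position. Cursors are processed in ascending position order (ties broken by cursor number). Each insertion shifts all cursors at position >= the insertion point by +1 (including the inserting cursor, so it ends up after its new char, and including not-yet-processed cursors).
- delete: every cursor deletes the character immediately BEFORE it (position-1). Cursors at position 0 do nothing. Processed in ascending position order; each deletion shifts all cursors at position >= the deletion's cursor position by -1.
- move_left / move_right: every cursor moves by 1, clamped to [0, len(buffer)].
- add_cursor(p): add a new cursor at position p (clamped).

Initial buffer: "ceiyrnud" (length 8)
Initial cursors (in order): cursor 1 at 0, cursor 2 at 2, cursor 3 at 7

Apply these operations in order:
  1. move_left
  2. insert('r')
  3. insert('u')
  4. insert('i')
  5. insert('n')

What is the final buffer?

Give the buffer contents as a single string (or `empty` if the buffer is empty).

After op 1 (move_left): buffer="ceiyrnud" (len 8), cursors c1@0 c2@1 c3@6, authorship ........
After op 2 (insert('r')): buffer="rcreiyrnrud" (len 11), cursors c1@1 c2@3 c3@9, authorship 1.2.....3..
After op 3 (insert('u')): buffer="rucrueiyrnruud" (len 14), cursors c1@2 c2@5 c3@12, authorship 11.22.....33..
After op 4 (insert('i')): buffer="ruicruieiyrnruiud" (len 17), cursors c1@3 c2@7 c3@15, authorship 111.222.....333..
After op 5 (insert('n')): buffer="ruincruineiyrnruinud" (len 20), cursors c1@4 c2@9 c3@18, authorship 1111.2222.....3333..

Answer: ruincruineiyrnruinud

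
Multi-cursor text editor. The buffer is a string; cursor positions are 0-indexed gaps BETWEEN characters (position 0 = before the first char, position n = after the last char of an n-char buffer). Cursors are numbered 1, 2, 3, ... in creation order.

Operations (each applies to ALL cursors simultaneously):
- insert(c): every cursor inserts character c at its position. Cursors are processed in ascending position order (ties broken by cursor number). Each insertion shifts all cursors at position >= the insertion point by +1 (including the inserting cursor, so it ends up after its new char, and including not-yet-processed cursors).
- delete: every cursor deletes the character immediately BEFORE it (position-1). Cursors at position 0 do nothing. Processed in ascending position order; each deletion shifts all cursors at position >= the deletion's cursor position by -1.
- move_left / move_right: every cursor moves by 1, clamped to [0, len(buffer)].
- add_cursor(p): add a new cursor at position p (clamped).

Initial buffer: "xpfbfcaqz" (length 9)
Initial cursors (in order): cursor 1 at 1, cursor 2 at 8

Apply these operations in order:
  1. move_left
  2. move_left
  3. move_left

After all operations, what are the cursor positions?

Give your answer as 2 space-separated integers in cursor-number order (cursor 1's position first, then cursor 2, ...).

After op 1 (move_left): buffer="xpfbfcaqz" (len 9), cursors c1@0 c2@7, authorship .........
After op 2 (move_left): buffer="xpfbfcaqz" (len 9), cursors c1@0 c2@6, authorship .........
After op 3 (move_left): buffer="xpfbfcaqz" (len 9), cursors c1@0 c2@5, authorship .........

Answer: 0 5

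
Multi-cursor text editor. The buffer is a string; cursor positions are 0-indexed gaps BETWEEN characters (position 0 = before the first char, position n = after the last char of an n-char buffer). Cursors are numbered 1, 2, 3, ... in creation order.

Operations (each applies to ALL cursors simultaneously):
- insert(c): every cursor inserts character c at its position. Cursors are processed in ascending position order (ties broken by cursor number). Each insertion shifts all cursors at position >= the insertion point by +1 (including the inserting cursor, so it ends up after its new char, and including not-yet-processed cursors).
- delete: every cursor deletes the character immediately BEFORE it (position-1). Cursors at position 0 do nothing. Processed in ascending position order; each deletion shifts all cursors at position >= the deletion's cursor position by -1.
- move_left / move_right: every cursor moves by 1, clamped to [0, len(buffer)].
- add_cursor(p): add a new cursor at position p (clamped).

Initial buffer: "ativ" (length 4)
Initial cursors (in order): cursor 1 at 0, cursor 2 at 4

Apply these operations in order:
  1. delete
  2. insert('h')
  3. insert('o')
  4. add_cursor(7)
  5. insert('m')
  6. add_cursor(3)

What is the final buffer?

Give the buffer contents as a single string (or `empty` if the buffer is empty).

After op 1 (delete): buffer="ati" (len 3), cursors c1@0 c2@3, authorship ...
After op 2 (insert('h')): buffer="hatih" (len 5), cursors c1@1 c2@5, authorship 1...2
After op 3 (insert('o')): buffer="hoatiho" (len 7), cursors c1@2 c2@7, authorship 11...22
After op 4 (add_cursor(7)): buffer="hoatiho" (len 7), cursors c1@2 c2@7 c3@7, authorship 11...22
After op 5 (insert('m')): buffer="homatihomm" (len 10), cursors c1@3 c2@10 c3@10, authorship 111...2223
After op 6 (add_cursor(3)): buffer="homatihomm" (len 10), cursors c1@3 c4@3 c2@10 c3@10, authorship 111...2223

Answer: homatihomm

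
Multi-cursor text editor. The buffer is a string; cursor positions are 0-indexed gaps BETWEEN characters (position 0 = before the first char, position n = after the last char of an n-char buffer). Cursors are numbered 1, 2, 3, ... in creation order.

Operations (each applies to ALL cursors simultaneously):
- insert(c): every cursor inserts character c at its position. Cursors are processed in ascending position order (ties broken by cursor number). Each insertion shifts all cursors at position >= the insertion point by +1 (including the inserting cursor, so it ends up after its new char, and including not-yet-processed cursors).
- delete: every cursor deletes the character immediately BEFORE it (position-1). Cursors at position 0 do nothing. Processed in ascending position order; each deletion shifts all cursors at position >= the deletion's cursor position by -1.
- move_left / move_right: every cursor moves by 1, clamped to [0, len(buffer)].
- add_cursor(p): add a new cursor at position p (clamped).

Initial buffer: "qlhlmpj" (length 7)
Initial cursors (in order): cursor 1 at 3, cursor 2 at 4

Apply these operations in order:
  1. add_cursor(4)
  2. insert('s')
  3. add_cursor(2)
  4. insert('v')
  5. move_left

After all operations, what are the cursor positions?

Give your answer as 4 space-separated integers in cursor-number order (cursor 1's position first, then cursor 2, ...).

After op 1 (add_cursor(4)): buffer="qlhlmpj" (len 7), cursors c1@3 c2@4 c3@4, authorship .......
After op 2 (insert('s')): buffer="qlhslssmpj" (len 10), cursors c1@4 c2@7 c3@7, authorship ...1.23...
After op 3 (add_cursor(2)): buffer="qlhslssmpj" (len 10), cursors c4@2 c1@4 c2@7 c3@7, authorship ...1.23...
After op 4 (insert('v')): buffer="qlvhsvlssvvmpj" (len 14), cursors c4@3 c1@6 c2@11 c3@11, authorship ..4.11.2323...
After op 5 (move_left): buffer="qlvhsvlssvvmpj" (len 14), cursors c4@2 c1@5 c2@10 c3@10, authorship ..4.11.2323...

Answer: 5 10 10 2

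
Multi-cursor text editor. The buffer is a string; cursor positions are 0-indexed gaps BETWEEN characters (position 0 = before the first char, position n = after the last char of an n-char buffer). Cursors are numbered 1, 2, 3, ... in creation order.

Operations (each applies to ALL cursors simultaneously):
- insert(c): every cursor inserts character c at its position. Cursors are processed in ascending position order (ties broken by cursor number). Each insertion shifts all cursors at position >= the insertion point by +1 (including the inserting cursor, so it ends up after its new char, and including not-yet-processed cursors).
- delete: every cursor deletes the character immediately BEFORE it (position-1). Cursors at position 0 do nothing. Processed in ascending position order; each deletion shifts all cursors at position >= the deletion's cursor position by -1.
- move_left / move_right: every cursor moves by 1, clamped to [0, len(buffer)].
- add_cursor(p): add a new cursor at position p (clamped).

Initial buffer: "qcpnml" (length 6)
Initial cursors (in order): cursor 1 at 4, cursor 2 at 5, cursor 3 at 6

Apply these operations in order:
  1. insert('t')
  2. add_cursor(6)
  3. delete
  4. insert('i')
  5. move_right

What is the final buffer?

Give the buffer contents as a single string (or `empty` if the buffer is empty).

After op 1 (insert('t')): buffer="qcpntmtlt" (len 9), cursors c1@5 c2@7 c3@9, authorship ....1.2.3
After op 2 (add_cursor(6)): buffer="qcpntmtlt" (len 9), cursors c1@5 c4@6 c2@7 c3@9, authorship ....1.2.3
After op 3 (delete): buffer="qcpnl" (len 5), cursors c1@4 c2@4 c4@4 c3@5, authorship .....
After op 4 (insert('i')): buffer="qcpniiili" (len 9), cursors c1@7 c2@7 c4@7 c3@9, authorship ....124.3
After op 5 (move_right): buffer="qcpniiili" (len 9), cursors c1@8 c2@8 c4@8 c3@9, authorship ....124.3

Answer: qcpniiili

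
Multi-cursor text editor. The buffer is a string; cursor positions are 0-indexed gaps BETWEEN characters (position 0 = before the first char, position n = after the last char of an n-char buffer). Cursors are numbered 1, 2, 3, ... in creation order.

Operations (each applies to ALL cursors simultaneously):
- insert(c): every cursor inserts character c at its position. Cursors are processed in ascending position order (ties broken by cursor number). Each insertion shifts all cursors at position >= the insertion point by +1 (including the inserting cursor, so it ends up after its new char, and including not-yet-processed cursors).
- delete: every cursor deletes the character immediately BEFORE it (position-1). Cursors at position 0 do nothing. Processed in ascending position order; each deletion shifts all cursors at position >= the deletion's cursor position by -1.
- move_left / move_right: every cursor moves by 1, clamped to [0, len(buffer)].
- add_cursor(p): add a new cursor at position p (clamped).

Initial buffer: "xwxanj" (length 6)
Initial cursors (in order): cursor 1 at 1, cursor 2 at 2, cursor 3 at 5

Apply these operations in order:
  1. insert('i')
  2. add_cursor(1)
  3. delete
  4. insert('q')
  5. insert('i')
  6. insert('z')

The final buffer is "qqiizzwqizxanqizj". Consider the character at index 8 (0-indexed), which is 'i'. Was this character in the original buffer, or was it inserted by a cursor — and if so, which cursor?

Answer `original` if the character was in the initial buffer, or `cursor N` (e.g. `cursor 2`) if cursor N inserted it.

After op 1 (insert('i')): buffer="xiwixanij" (len 9), cursors c1@2 c2@4 c3@8, authorship .1.2...3.
After op 2 (add_cursor(1)): buffer="xiwixanij" (len 9), cursors c4@1 c1@2 c2@4 c3@8, authorship .1.2...3.
After op 3 (delete): buffer="wxanj" (len 5), cursors c1@0 c4@0 c2@1 c3@4, authorship .....
After op 4 (insert('q')): buffer="qqwqxanqj" (len 9), cursors c1@2 c4@2 c2@4 c3@8, authorship 14.2...3.
After op 5 (insert('i')): buffer="qqiiwqixanqij" (len 13), cursors c1@4 c4@4 c2@7 c3@12, authorship 1414.22...33.
After op 6 (insert('z')): buffer="qqiizzwqizxanqizj" (len 17), cursors c1@6 c4@6 c2@10 c3@16, authorship 141414.222...333.
Authorship (.=original, N=cursor N): 1 4 1 4 1 4 . 2 2 2 . . . 3 3 3 .
Index 8: author = 2

Answer: cursor 2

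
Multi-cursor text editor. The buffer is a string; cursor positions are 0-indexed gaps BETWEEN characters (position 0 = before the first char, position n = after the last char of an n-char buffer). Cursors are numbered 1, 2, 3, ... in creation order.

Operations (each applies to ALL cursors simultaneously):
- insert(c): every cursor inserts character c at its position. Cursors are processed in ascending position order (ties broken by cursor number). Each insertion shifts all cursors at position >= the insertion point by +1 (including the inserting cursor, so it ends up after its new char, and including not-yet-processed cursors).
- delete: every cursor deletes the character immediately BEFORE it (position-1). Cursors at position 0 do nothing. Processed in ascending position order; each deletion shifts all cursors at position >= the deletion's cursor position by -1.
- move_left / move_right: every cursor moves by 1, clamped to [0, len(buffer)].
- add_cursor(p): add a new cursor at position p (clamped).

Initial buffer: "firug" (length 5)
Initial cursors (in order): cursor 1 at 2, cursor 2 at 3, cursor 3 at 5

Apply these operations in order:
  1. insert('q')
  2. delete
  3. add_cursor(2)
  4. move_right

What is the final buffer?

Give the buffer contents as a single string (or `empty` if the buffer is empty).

After op 1 (insert('q')): buffer="fiqrqugq" (len 8), cursors c1@3 c2@5 c3@8, authorship ..1.2..3
After op 2 (delete): buffer="firug" (len 5), cursors c1@2 c2@3 c3@5, authorship .....
After op 3 (add_cursor(2)): buffer="firug" (len 5), cursors c1@2 c4@2 c2@3 c3@5, authorship .....
After op 4 (move_right): buffer="firug" (len 5), cursors c1@3 c4@3 c2@4 c3@5, authorship .....

Answer: firug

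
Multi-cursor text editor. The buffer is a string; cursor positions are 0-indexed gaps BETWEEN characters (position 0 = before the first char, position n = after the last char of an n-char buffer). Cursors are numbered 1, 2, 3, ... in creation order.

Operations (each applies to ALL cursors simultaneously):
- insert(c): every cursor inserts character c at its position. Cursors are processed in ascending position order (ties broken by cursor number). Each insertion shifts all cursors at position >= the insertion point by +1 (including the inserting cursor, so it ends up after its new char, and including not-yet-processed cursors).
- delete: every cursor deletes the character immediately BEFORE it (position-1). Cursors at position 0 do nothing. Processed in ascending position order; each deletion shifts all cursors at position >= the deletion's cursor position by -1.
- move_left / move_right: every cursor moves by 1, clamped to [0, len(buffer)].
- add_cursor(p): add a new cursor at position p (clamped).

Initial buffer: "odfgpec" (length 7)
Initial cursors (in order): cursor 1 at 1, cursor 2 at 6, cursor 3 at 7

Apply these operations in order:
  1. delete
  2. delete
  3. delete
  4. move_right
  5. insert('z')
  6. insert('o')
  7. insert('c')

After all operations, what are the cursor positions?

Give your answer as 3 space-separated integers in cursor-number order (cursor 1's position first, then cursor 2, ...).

After op 1 (delete): buffer="dfgp" (len 4), cursors c1@0 c2@4 c3@4, authorship ....
After op 2 (delete): buffer="df" (len 2), cursors c1@0 c2@2 c3@2, authorship ..
After op 3 (delete): buffer="" (len 0), cursors c1@0 c2@0 c3@0, authorship 
After op 4 (move_right): buffer="" (len 0), cursors c1@0 c2@0 c3@0, authorship 
After op 5 (insert('z')): buffer="zzz" (len 3), cursors c1@3 c2@3 c3@3, authorship 123
After op 6 (insert('o')): buffer="zzzooo" (len 6), cursors c1@6 c2@6 c3@6, authorship 123123
After op 7 (insert('c')): buffer="zzzoooccc" (len 9), cursors c1@9 c2@9 c3@9, authorship 123123123

Answer: 9 9 9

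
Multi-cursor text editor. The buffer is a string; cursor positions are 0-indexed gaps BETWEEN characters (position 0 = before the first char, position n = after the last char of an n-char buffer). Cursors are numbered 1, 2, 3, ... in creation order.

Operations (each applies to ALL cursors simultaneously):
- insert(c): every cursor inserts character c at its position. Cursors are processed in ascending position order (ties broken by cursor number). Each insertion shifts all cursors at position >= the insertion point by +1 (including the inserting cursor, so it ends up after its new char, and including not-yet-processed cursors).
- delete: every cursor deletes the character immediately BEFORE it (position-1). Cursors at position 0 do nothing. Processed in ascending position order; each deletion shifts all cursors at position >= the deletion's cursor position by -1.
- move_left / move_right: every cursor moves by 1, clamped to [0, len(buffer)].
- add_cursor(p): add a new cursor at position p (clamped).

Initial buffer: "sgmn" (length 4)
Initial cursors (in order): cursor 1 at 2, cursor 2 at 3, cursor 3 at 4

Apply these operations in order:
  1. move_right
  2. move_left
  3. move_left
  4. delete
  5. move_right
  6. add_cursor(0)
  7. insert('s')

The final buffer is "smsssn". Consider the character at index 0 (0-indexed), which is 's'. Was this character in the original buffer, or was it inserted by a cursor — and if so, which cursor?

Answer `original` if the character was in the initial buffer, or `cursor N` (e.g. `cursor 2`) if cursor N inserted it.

After op 1 (move_right): buffer="sgmn" (len 4), cursors c1@3 c2@4 c3@4, authorship ....
After op 2 (move_left): buffer="sgmn" (len 4), cursors c1@2 c2@3 c3@3, authorship ....
After op 3 (move_left): buffer="sgmn" (len 4), cursors c1@1 c2@2 c3@2, authorship ....
After op 4 (delete): buffer="mn" (len 2), cursors c1@0 c2@0 c3@0, authorship ..
After op 5 (move_right): buffer="mn" (len 2), cursors c1@1 c2@1 c3@1, authorship ..
After op 6 (add_cursor(0)): buffer="mn" (len 2), cursors c4@0 c1@1 c2@1 c3@1, authorship ..
After op 7 (insert('s')): buffer="smsssn" (len 6), cursors c4@1 c1@5 c2@5 c3@5, authorship 4.123.
Authorship (.=original, N=cursor N): 4 . 1 2 3 .
Index 0: author = 4

Answer: cursor 4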